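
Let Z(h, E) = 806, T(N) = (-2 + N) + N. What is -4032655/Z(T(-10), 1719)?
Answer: -4032655/806 ≈ -5003.3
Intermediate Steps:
T(N) = -2 + 2*N
-4032655/Z(T(-10), 1719) = -4032655/806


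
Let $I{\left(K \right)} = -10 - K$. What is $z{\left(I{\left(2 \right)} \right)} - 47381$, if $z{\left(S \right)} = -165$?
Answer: $-47546$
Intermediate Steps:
$z{\left(I{\left(2 \right)} \right)} - 47381 = -165 - 47381 = -47546$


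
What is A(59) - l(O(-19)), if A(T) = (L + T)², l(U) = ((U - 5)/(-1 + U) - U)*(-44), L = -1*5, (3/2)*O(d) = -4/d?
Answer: 8821856/2793 ≈ 3158.6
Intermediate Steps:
O(d) = -8/(3*d) (O(d) = 2*(-4/d)/3 = -8/(3*d))
L = -5
l(U) = 44*U - 44*(-5 + U)/(-1 + U) (l(U) = ((-5 + U)/(-1 + U) - U)*(-44) = (-U + (-5 + U)/(-1 + U))*(-44) = 44*U - 44*(-5 + U)/(-1 + U))
A(T) = (-5 + T)²
A(59) - l(O(-19)) = (-5 + 59)² - 44*(5 + (-8/3/(-19))² - (-16)/(3*(-19)))/(-1 - 8/3/(-19)) = 54² - 44*(5 + (-8/3*(-1/19))² - (-16)*(-1)/(3*19))/(-1 - 8/3*(-1/19)) = 2916 - 44*(5 + (8/57)² - 2*8/57)/(-1 + 8/57) = 2916 - 44*(5 + 64/3249 - 16/57)/(-49/57) = 2916 - 44*(-57)*15397/(49*3249) = 2916 - 1*(-677468/2793) = 2916 + 677468/2793 = 8821856/2793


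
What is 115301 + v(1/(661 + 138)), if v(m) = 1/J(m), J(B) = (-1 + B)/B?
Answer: 92010197/798 ≈ 1.1530e+5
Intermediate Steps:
J(B) = (-1 + B)/B
v(m) = m/(-1 + m) (v(m) = 1/((-1 + m)/m) = m/(-1 + m))
115301 + v(1/(661 + 138)) = 115301 + 1/((661 + 138)*(-1 + 1/(661 + 138))) = 115301 + 1/(799*(-1 + 1/799)) = 115301 + 1/(799*(-798/799)) = 115301 + (1/799)*(-799/798) = 115301 - 1/798 = 92010197/798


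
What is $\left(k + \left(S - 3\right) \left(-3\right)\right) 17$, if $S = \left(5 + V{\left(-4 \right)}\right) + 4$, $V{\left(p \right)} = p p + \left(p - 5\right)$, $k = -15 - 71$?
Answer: $-2125$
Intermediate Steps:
$k = -86$
$V{\left(p \right)} = -5 + p + p^{2}$ ($V{\left(p \right)} = p^{2} + \left(-5 + p\right) = -5 + p + p^{2}$)
$S = 16$ ($S = \left(5 - \left(9 - 16\right)\right) + 4 = \left(5 - -7\right) + 4 = \left(5 + 7\right) + 4 = 12 + 4 = 16$)
$\left(k + \left(S - 3\right) \left(-3\right)\right) 17 = \left(-86 + \left(16 - 3\right) \left(-3\right)\right) 17 = \left(-86 + 13 \left(-3\right)\right) 17 = \left(-86 - 39\right) 17 = \left(-125\right) 17 = -2125$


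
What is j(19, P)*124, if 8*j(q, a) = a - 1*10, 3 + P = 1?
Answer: -186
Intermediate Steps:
P = -2 (P = -3 + 1 = -2)
j(q, a) = -5/4 + a/8 (j(q, a) = (a - 1*10)/8 = (a - 10)/8 = (-10 + a)/8 = -5/4 + a/8)
j(19, P)*124 = (-5/4 + (⅛)*(-2))*124 = (-5/4 - ¼)*124 = -3/2*124 = -186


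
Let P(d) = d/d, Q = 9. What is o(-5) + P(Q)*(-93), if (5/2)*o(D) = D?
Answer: -95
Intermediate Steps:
o(D) = 2*D/5
P(d) = 1
o(-5) + P(Q)*(-93) = (⅖)*(-5) + 1*(-93) = -2 - 93 = -95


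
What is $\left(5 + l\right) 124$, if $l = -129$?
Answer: $-15376$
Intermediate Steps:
$\left(5 + l\right) 124 = \left(5 - 129\right) 124 = \left(-124\right) 124 = -15376$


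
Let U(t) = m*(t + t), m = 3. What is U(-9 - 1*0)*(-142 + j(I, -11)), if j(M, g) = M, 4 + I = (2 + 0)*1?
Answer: 7776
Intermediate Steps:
I = -2 (I = -4 + (2 + 0)*1 = -4 + 2*1 = -4 + 2 = -2)
U(t) = 6*t (U(t) = 3*(t + t) = 3*(2*t) = 6*t)
U(-9 - 1*0)*(-142 + j(I, -11)) = (6*(-9 - 1*0))*(-142 - 2) = (6*(-9 + 0))*(-144) = (6*(-9))*(-144) = -54*(-144) = 7776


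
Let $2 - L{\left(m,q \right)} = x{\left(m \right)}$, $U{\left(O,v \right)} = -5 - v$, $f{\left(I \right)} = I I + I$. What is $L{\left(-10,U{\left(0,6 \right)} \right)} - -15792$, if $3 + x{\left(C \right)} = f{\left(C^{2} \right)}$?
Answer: $5697$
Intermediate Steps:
$f{\left(I \right)} = I + I^{2}$ ($f{\left(I \right)} = I^{2} + I = I + I^{2}$)
$x{\left(C \right)} = -3 + C^{2} \left(1 + C^{2}\right)$
$L{\left(m,q \right)} = 5 - m^{2} - m^{4}$ ($L{\left(m,q \right)} = 2 - \left(-3 + m^{2} + m^{4}\right) = 5 - m^{2} - m^{4}$)
$L{\left(-10,U{\left(0,6 \right)} \right)} - -15792 = \left(5 - \left(-10\right)^{2} - \left(-10\right)^{4}\right) - -15792 = \left(5 - 100 - 10000\right) + 15792 = -10095 + 15792 = 5697$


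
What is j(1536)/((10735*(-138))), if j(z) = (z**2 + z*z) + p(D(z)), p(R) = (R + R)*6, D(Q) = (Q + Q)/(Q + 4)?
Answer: -302777856/95058425 ≈ -3.1852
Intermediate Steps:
D(Q) = 2*Q/(4 + Q) (D(Q) = (2*Q)/(4 + Q) = 2*Q/(4 + Q))
p(R) = 12*R (p(R) = (2*R)*6 = 12*R)
j(z) = 2*z**2 + 24*z/(4 + z) (j(z) = (z**2 + z*z) + 12*(2*z/(4 + z)) = (z**2 + z**2) + 24*z/(4 + z) = 2*z**2 + 24*z/(4 + z))
j(1536)/((10735*(-138))) = (2*1536*(12 + 1536*(4 + 1536))/(4 + 1536))/((10735*(-138))) = (2*1536*(12 + 1536*1540)/1540)/(-1481430) = (2*1536*(1/1540)*(12 + 2365440))*(-1/1481430) = (2*1536*(1/1540)*2365452)*(-1/1481430) = (1816667136/385)*(-1/1481430) = -302777856/95058425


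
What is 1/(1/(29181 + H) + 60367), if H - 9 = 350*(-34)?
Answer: 17290/1043745431 ≈ 1.6565e-5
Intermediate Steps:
H = -11891 (H = 9 + 350*(-34) = 9 - 11900 = -11891)
1/(1/(29181 + H) + 60367) = 1/(1/(29181 - 11891) + 60367) = 1/(1/17290 + 60367) = 1/(1043745431/17290) = 17290/1043745431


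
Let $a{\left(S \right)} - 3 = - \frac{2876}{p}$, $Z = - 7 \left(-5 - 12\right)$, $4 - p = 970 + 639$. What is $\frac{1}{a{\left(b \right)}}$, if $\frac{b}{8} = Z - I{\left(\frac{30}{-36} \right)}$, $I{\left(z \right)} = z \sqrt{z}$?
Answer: $\frac{1605}{7691} \approx 0.20869$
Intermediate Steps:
$p = -1605$ ($p = 4 - \left(970 + 639\right) = 4 - 1609 = -1605$)
$Z = 119$ ($Z = \left(-7\right) \left(-17\right) = 119$)
$I{\left(z \right)} = z^{\frac{3}{2}}$
$b = 952 + \frac{10 i \sqrt{30}}{9}$ ($b = 8 \left(119 - \left(\frac{30}{-36}\right)^{\frac{3}{2}}\right) = 8 \left(119 - \left(30 \left(- \frac{1}{36}\right)\right)^{\frac{3}{2}}\right) = 8 \left(119 - \left(- \frac{5}{6}\right)^{\frac{3}{2}}\right) = 8 \left(119 - - \frac{5 i \sqrt{30}}{36}\right) = 8 \left(119 + \frac{5 i \sqrt{30}}{36}\right) = 952 + \frac{10 i \sqrt{30}}{9} \approx 952.0 + 6.0858 i$)
$a{\left(S \right)} = \frac{7691}{1605}$ ($a{\left(S \right)} = 3 - \frac{2876}{-1605} = 3 - - \frac{2876}{1605} = 3 + \frac{2876}{1605} = \frac{7691}{1605}$)
$\frac{1}{a{\left(b \right)}} = \frac{1}{\frac{7691}{1605}} = \frac{1605}{7691}$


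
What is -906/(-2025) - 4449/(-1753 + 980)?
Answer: 3236521/521775 ≈ 6.2029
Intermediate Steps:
-906/(-2025) - 4449/(-1753 + 980) = -906*(-1/2025) - 4449/(-773) = 302/675 - 4449*(-1/773) = 302/675 + 4449/773 = 3236521/521775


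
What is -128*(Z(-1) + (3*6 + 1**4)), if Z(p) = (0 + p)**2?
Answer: -2560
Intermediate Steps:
Z(p) = p**2
-128*(Z(-1) + (3*6 + 1**4)) = -128*((-1)**2 + (3*6 + 1**4)) = -128*(1 + (18 + 1)) = -128*(1 + 19) = -128*20 = -2560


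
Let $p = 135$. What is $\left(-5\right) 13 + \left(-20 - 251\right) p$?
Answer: $-36650$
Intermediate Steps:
$\left(-5\right) 13 + \left(-20 - 251\right) p = \left(-5\right) 13 + \left(-20 - 251\right) 135 = -65 - 36585 = -36650$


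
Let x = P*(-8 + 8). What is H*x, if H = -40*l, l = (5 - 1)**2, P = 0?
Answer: 0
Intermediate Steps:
l = 16 (l = 4**2 = 16)
x = 0 (x = 0*(-8 + 8) = 0*0 = 0)
H = -640 (H = -40*16 = -640)
H*x = -640*0 = 0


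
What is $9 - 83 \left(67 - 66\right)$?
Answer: $-74$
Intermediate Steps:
$9 - 83 \left(67 - 66\right) = 9 - 83 = -74$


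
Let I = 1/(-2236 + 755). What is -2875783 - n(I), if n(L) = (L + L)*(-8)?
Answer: -4259034639/1481 ≈ -2.8758e+6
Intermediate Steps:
I = -1/1481 (I = 1/(-1481) = -1/1481 ≈ -0.00067522)
n(L) = -16*L (n(L) = (2*L)*(-8) = -16*L)
-2875783 - n(I) = -2875783 - (-16)*(-1)/1481 = -2875783 - 1*16/1481 = -2875783 - 16/1481 = -4259034639/1481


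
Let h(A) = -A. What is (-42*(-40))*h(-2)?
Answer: 3360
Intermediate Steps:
(-42*(-40))*h(-2) = (-42*(-40))*(-1*(-2)) = 1680*2 = 3360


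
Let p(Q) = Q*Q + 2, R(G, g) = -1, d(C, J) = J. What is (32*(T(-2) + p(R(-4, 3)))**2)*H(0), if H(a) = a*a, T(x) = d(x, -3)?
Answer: 0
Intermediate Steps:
T(x) = -3
H(a) = a**2
p(Q) = 2 + Q**2 (p(Q) = Q**2 + 2 = 2 + Q**2)
(32*(T(-2) + p(R(-4, 3)))**2)*H(0) = (32*(-3 + (2 + (-1)**2))**2)*0**2 = (32*(-3 + (2 + 1))**2)*0 = (32*(-3 + 3)**2)*0 = (32*0**2)*0 = (32*0)*0 = 0*0 = 0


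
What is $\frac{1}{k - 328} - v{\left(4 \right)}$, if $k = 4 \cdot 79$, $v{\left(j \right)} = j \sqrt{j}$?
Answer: $- \frac{97}{12} \approx -8.0833$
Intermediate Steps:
$v{\left(j \right)} = j^{\frac{3}{2}}$
$k = 316$
$\frac{1}{k - 328} - v{\left(4 \right)} = \frac{1}{316 - 328} - 4^{\frac{3}{2}} = \frac{1}{-12} - 8 = - \frac{1}{12} - 8 = - \frac{97}{12}$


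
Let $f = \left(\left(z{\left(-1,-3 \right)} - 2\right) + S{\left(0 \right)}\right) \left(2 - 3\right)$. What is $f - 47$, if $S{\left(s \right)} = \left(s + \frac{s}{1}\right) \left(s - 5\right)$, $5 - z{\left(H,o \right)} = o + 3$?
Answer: $-50$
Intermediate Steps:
$z{\left(H,o \right)} = 2 - o$ ($z{\left(H,o \right)} = 5 - \left(o + 3\right) = 5 - \left(3 + o\right) = 2 - o$)
$S{\left(s \right)} = 2 s \left(-5 + s\right)$ ($S{\left(s \right)} = \left(s + s 1\right) \left(-5 + s\right) = \left(s + s\right) \left(-5 + s\right) = 2 s \left(-5 + s\right)$)
$f = -3$ ($f = \left(\left(\left(2 - -3\right) - 2\right) + 2 \cdot 0 \left(-5 + 0\right)\right) \left(2 - 3\right) = \left(\left(\left(2 + 3\right) - 2\right) + 2 \cdot 0 \left(-5\right)\right) \left(-1\right) = \left(\left(5 - 2\right) + 0\right) \left(-1\right) = \left(3 + 0\right) \left(-1\right) = 3 \left(-1\right) = -3$)
$f - 47 = -3 - 47 = -50$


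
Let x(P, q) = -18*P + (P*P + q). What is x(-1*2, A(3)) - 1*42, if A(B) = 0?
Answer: -2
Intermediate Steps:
x(P, q) = q + P² - 18*P (x(P, q) = -18*P + (P² + q) = -18*P + (q + P²) = q + P² - 18*P)
x(-1*2, A(3)) - 1*42 = (0 + (-1*2)² - (-18)*2) - 1*42 = (0 + (-2)² - 18*(-2)) - 42 = (0 + 4 + 36) - 42 = 40 - 42 = -2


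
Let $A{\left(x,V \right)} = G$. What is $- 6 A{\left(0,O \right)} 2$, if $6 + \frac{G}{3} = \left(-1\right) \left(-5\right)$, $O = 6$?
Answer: $36$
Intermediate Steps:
$G = -3$ ($G = -18 + 3 \left(\left(-1\right) \left(-5\right)\right) = -18 + 3 \cdot 5 = -18 + 15 = -3$)
$A{\left(x,V \right)} = -3$
$- 6 A{\left(0,O \right)} 2 = \left(-6\right) \left(-3\right) 2 = 18 \cdot 2 = 36$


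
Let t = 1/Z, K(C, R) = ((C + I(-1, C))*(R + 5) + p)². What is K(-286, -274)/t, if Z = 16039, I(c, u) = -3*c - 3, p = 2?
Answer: 94937216311744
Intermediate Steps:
I(c, u) = -3 - 3*c
K(C, R) = (2 + C*(5 + R))² (K(C, R) = ((C + (-3 - 3*(-1)))*(R + 5) + 2)² = ((C + (-3 + 3))*(5 + R) + 2)² = ((C + 0)*(5 + R) + 2)² = (C*(5 + R) + 2)² = (2 + C*(5 + R))²)
t = 1/16039 ≈ 6.2348e-5
K(-286, -274)/t = (2 + 5*(-286) - 286*(-274))²/(1/16039) = (2 - 1430 + 78364)²*16039 = 76936²*16039 = 5919148096*16039 = 94937216311744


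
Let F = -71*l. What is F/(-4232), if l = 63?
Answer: 4473/4232 ≈ 1.0569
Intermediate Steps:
F = -4473 (F = -71*63 = -4473)
F/(-4232) = -4473/(-4232) = -4473*(-1/4232) = 4473/4232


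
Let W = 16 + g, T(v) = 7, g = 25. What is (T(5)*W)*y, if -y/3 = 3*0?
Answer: 0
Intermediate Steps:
W = 41 (W = 16 + 25 = 41)
y = 0 (y = -9*0 = -3*0 = 0)
(T(5)*W)*y = (7*41)*0 = 287*0 = 0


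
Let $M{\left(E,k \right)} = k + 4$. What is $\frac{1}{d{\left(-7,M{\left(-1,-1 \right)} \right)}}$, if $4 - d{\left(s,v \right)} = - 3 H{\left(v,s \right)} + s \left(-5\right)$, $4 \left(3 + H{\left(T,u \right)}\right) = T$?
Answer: $- \frac{4}{151} \approx -0.02649$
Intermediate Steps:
$M{\left(E,k \right)} = 4 + k$
$H{\left(T,u \right)} = -3 + \frac{T}{4}$
$d{\left(s,v \right)} = -5 + 5 s + \frac{3 v}{4}$ ($d{\left(s,v \right)} = 4 - \left(- 3 \left(-3 + \frac{v}{4}\right) + s \left(-5\right)\right) = 4 - \left(\left(9 - \frac{3 v}{4}\right) - 5 s\right) = 4 - \left(9 - 5 s - \frac{3 v}{4}\right) = 4 + \left(-9 + 5 s + \frac{3 v}{4}\right) = -5 + 5 s + \frac{3 v}{4}$)
$\frac{1}{d{\left(-7,M{\left(-1,-1 \right)} \right)}} = \frac{1}{-5 + 5 \left(-7\right) + \frac{3 \left(4 - 1\right)}{4}} = \frac{1}{-5 - 35 + \frac{3}{4} \cdot 3} = \frac{1}{-5 - 35 + \frac{9}{4}} = \frac{1}{- \frac{151}{4}} = - \frac{4}{151}$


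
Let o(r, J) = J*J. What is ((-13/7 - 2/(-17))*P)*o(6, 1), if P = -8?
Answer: 1656/119 ≈ 13.916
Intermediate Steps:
o(r, J) = J**2
((-13/7 - 2/(-17))*P)*o(6, 1) = ((-13/7 - 2/(-17))*(-8))*1**2 = ((-13*1/7 - 2*(-1/17))*(-8))*1 = ((-13/7 + 2/17)*(-8))*1 = -207/119*(-8)*1 = (1656/119)*1 = 1656/119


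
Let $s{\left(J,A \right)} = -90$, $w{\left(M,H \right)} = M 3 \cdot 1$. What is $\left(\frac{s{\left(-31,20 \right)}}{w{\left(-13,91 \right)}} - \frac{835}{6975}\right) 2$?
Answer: $\frac{79358}{18135} \approx 4.376$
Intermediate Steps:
$w{\left(M,H \right)} = 3 M$ ($w{\left(M,H \right)} = 3 M 1 = 3 M$)
$\left(\frac{s{\left(-31,20 \right)}}{w{\left(-13,91 \right)}} - \frac{835}{6975}\right) 2 = \left(- \frac{90}{3 \left(-13\right)} - \frac{835}{6975}\right) 2 = \left(- \frac{90}{-39} - \frac{167}{1395}\right) 2 = \left(\left(-90\right) \left(- \frac{1}{39}\right) - \frac{167}{1395}\right) 2 = \left(\frac{30}{13} - \frac{167}{1395}\right) 2 = \frac{39679}{18135} \cdot 2 = \frac{79358}{18135}$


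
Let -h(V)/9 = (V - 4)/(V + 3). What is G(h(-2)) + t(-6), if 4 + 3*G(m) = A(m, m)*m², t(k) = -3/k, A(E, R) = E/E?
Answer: 5827/6 ≈ 971.17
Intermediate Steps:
h(V) = -9*(-4 + V)/(3 + V) (h(V) = -9*(V - 4)/(V + 3) = -9*(-4 + V)/(3 + V))
A(E, R) = 1
G(m) = -4/3 + m²/3 (G(m) = -4/3 + (1*m²)/3 = -4/3 + m²/3)
G(h(-2)) + t(-6) = (-4/3 + (9*(4 - 1*(-2))/(3 - 2))²/3) - 3/(-6) = (-4/3 + (9*(4 + 2)/1)²/3) - 3*(-⅙) = (-4/3 + (9*1*6)²/3) + ½ = (-4/3 + (⅓)*54²) + ½ = (-4/3 + (⅓)*2916) + ½ = (-4/3 + 972) + ½ = 2912/3 + ½ = 5827/6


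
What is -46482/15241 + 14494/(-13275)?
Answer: -837951604/202324275 ≈ -4.1416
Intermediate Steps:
-46482/15241 + 14494/(-13275) = -46482*1/15241 + 14494*(-1/13275) = -46482/15241 - 14494/13275 = -837951604/202324275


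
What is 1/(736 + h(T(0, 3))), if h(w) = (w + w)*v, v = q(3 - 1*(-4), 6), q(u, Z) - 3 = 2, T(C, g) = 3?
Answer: 1/766 ≈ 0.0013055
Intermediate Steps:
q(u, Z) = 5 (q(u, Z) = 3 + 2 = 5)
v = 5
h(w) = 10*w (h(w) = (w + w)*5 = (2*w)*5 = 10*w)
1/(736 + h(T(0, 3))) = 1/(736 + 10*3) = 1/(736 + 30) = 1/766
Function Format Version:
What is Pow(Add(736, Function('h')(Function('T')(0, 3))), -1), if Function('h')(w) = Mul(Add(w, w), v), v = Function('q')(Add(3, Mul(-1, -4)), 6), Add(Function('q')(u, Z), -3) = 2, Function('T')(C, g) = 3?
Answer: Rational(1, 766) ≈ 0.0013055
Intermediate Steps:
Function('q')(u, Z) = 5 (Function('q')(u, Z) = Add(3, 2) = 5)
v = 5
Function('h')(w) = Mul(10, w) (Function('h')(w) = Mul(Add(w, w), 5) = Mul(Mul(2, w), 5) = Mul(10, w))
Pow(Add(736, Function('h')(Function('T')(0, 3))), -1) = Pow(Add(736, Mul(10, 3)), -1) = Pow(Add(736, 30), -1) = Pow(766, -1) = Rational(1, 766)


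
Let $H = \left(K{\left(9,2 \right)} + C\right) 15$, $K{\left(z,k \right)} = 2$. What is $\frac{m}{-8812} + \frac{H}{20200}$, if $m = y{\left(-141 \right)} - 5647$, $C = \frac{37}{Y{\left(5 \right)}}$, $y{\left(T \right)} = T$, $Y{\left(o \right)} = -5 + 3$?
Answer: $\frac{11473663}{17800240} \approx 0.64458$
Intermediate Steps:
$Y{\left(o \right)} = -2$
$C = - \frac{37}{2}$ ($C = \frac{37}{-2} = 37 \left(- \frac{1}{2}\right) = - \frac{37}{2} \approx -18.5$)
$m = -5788$ ($m = -141 - 5647 = -5788$)
$H = - \frac{495}{2}$ ($H = \left(2 - \frac{37}{2}\right) 15 = \left(- \frac{33}{2}\right) 15 = - \frac{495}{2} \approx -247.5$)
$\frac{m}{-8812} + \frac{H}{20200} = - \frac{5788}{-8812} - \frac{495}{2 \cdot 20200} = \left(-5788\right) \left(- \frac{1}{8812}\right) - \frac{99}{8080} = \frac{1447}{2203} - \frac{99}{8080} = \frac{11473663}{17800240}$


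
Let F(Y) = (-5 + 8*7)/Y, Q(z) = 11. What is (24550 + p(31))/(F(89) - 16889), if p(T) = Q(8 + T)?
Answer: -2185929/1503070 ≈ -1.4543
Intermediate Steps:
F(Y) = 51/Y (F(Y) = (-5 + 56)/Y = 51/Y)
p(T) = 11
(24550 + p(31))/(F(89) - 16889) = (24550 + 11)/(51/89 - 16889) = 24561/(51*(1/89) - 16889) = 24561/(51/89 - 16889) = 24561/(-1503070/89) = 24561*(-89/1503070) = -2185929/1503070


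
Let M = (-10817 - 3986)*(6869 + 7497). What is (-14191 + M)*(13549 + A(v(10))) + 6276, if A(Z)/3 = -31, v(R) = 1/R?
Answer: -2861742535308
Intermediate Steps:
v(R) = 1/R
A(Z) = -93 (A(Z) = 3*(-31) = -93)
M = -212659898 (M = -14803*14366 = -212659898)
(-14191 + M)*(13549 + A(v(10))) + 6276 = (-14191 - 212659898)*(13549 - 93) + 6276 = -212674089*13456 + 6276 = -2861742541584 + 6276 = -2861742535308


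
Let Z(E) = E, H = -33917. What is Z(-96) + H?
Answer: -34013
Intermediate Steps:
Z(-96) + H = -96 - 33917 = -34013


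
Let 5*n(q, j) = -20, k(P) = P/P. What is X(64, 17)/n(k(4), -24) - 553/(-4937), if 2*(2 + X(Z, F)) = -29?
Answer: 167345/39496 ≈ 4.2370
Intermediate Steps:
X(Z, F) = -33/2 (X(Z, F) = -2 + (½)*(-29) = -2 - 29/2 = -33/2)
k(P) = 1
n(q, j) = -4 (n(q, j) = (⅕)*(-20) = -4)
X(64, 17)/n(k(4), -24) - 553/(-4937) = -33/2/(-4) - 553/(-4937) = -33/2*(-¼) - 553*(-1/4937) = 33/8 + 553/4937 = 167345/39496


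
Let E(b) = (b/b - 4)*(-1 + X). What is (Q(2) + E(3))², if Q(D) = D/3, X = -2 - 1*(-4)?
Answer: 49/9 ≈ 5.4444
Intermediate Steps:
X = 2 (X = -2 + 4 = 2)
E(b) = -3 (E(b) = (b/b - 4)*(-1 + 2) = (1 - 4)*1 = -3*1 = -3)
Q(D) = D/3 (Q(D) = D*(⅓) = D/3)
(Q(2) + E(3))² = ((⅓)*2 - 3)² = (⅔ - 3)² = (-7/3)² = 49/9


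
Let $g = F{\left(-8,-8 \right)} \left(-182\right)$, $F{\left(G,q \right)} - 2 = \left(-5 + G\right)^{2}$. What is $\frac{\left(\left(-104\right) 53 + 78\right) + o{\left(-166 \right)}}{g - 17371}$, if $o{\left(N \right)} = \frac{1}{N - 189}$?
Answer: $\frac{1929071}{17215015} \approx 0.11206$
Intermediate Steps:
$F{\left(G,q \right)} = 2 + \left(-5 + G\right)^{2}$
$o{\left(N \right)} = \frac{1}{-189 + N}$
$g = -31122$ ($g = \left(2 + \left(-5 - 8\right)^{2}\right) \left(-182\right) = \left(2 + \left(-13\right)^{2}\right) \left(-182\right) = \left(2 + 169\right) \left(-182\right) = 171 \left(-182\right) = -31122$)
$\frac{\left(\left(-104\right) 53 + 78\right) + o{\left(-166 \right)}}{g - 17371} = \frac{\left(\left(-104\right) 53 + 78\right) + \frac{1}{-189 - 166}}{-31122 - 17371} = \frac{\left(-5512 + 78\right) + \frac{1}{-355}}{-48493} = \left(-5434 - \frac{1}{355}\right) \left(- \frac{1}{48493}\right) = \left(- \frac{1929071}{355}\right) \left(- \frac{1}{48493}\right) = \frac{1929071}{17215015}$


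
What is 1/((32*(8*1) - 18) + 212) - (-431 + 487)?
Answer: -25199/450 ≈ -55.998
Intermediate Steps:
1/((32*(8*1) - 18) + 212) - (-431 + 487) = 1/((32*8 - 18) + 212) - 1*56 = 1/((256 - 18) + 212) - 56 = 1/(238 + 212) - 56 = 1/450 - 56 = -25199/450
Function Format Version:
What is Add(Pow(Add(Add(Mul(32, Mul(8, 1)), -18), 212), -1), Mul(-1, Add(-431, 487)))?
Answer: Rational(-25199, 450) ≈ -55.998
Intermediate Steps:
Add(Pow(Add(Add(Mul(32, Mul(8, 1)), -18), 212), -1), Mul(-1, Add(-431, 487))) = Add(Pow(Add(Add(Mul(32, 8), -18), 212), -1), Mul(-1, 56)) = Add(Pow(Add(Add(256, -18), 212), -1), -56) = Add(Pow(Add(238, 212), -1), -56) = Add(Pow(450, -1), -56) = Add(Rational(1, 450), -56) = Rational(-25199, 450)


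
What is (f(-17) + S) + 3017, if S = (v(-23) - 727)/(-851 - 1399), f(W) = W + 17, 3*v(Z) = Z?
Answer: 10183477/3375 ≈ 3017.3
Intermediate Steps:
v(Z) = Z/3
f(W) = 17 + W
S = 1102/3375 (S = ((⅓)*(-23) - 727)/(-851 - 1399) = (-23/3 - 727)/(-2250) = -2204/3*(-1/2250) = 1102/3375 ≈ 0.32652)
(f(-17) + S) + 3017 = ((17 - 17) + 1102/3375) + 3017 = (0 + 1102/3375) + 3017 = 1102/3375 + 3017 = 10183477/3375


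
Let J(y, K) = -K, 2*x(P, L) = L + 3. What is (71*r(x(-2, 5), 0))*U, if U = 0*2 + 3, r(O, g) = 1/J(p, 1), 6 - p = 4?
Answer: -213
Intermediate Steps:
p = 2 (p = 6 - 1*4 = 6 - 4 = 2)
x(P, L) = 3/2 + L/2 (x(P, L) = (L + 3)/2 = (3 + L)/2 = 3/2 + L/2)
r(O, g) = -1 (r(O, g) = 1/(-1*1) = 1/(-1) = -1)
U = 3 (U = 0 + 3 = 3)
(71*r(x(-2, 5), 0))*U = (71*(-1))*3 = -71*3 = -213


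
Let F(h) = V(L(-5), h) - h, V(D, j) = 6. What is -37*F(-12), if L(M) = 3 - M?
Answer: -666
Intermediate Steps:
F(h) = 6 - h
-37*F(-12) = -37*(6 - 1*(-12)) = -37*(6 + 12) = -37*18 = -666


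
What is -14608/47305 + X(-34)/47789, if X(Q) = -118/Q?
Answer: -11864938109/38431196965 ≈ -0.30873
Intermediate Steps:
-14608/47305 + X(-34)/47789 = -14608/47305 - 118/(-34)/47789 = -14608*1/47305 - 118*(-1/34)*(1/47789) = -14608/47305 + (59/17)*(1/47789) = -14608/47305 + 59/812413 = -11864938109/38431196965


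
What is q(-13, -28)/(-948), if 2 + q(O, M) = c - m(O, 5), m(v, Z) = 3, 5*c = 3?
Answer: 11/2370 ≈ 0.0046413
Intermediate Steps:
c = 3/5 (c = (1/5)*3 = 3/5 ≈ 0.60000)
q(O, M) = -22/5 (q(O, M) = -2 + (3/5 - 1*3) = -2 + (3/5 - 3) = -2 - 12/5 = -22/5)
q(-13, -28)/(-948) = -22/5/(-948) = -22/5*(-1/948) = 11/2370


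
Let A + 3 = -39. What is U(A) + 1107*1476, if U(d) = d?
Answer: 1633890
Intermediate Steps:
A = -42 (A = -3 - 39 = -42)
U(A) + 1107*1476 = -42 + 1107*1476 = -42 + 1633932 = 1633890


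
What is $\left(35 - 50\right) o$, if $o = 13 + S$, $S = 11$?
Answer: $-360$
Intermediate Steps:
$o = 24$ ($o = 13 + 11 = 24$)
$\left(35 - 50\right) o = \left(35 - 50\right) 24 = \left(-15\right) 24 = -360$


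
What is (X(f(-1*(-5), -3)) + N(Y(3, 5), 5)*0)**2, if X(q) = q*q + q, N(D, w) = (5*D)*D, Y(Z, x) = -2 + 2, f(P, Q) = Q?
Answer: 36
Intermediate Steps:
Y(Z, x) = 0
N(D, w) = 5*D**2
X(q) = q + q**2 (X(q) = q**2 + q = q + q**2)
(X(f(-1*(-5), -3)) + N(Y(3, 5), 5)*0)**2 = (-3*(1 - 3) + (5*0**2)*0)**2 = (-3*(-2) + (5*0)*0)**2 = (6 + 0*0)**2 = (6 + 0)**2 = 6**2 = 36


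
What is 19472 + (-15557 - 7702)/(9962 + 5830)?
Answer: 102492855/5264 ≈ 19471.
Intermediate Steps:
19472 + (-15557 - 7702)/(9962 + 5830) = 19472 - 23259/15792 = 19472 - 23259*1/15792 = 19472 - 7753/5264 = 102492855/5264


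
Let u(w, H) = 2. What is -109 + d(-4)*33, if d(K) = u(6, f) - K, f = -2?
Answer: 89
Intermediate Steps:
d(K) = 2 - K
-109 + d(-4)*33 = -109 + (2 - 1*(-4))*33 = -109 + (2 + 4)*33 = -109 + 6*33 = -109 + 198 = 89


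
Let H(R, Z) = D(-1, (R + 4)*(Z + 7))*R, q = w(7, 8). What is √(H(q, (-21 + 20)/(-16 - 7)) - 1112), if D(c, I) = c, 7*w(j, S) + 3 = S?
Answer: I*√54523/7 ≈ 33.357*I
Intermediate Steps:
w(j, S) = -3/7 + S/7
q = 5/7 (q = -3/7 + (⅐)*8 = -3/7 + 8/7 = 5/7 ≈ 0.71429)
H(R, Z) = -R
√(H(q, (-21 + 20)/(-16 - 7)) - 1112) = √(-1*5/7 - 1112) = √(-5/7 - 1112) = √(-7789/7) = I*√54523/7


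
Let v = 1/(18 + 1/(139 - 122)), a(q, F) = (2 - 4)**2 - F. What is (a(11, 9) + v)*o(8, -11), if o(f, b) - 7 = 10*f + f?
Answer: -144210/307 ≈ -469.74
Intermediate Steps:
o(f, b) = 7 + 11*f (o(f, b) = 7 + (10*f + f) = 7 + 11*f)
a(q, F) = 4 - F (a(q, F) = (-2)**2 - F = 4 - F)
v = 17/307 (v = 1/(18 + 1/17) = 1/(307/17) = 17/307 ≈ 0.055375)
(a(11, 9) + v)*o(8, -11) = ((4 - 1*9) + 17/307)*(7 + 11*8) = ((4 - 9) + 17/307)*(7 + 88) = (-5 + 17/307)*95 = -1518/307*95 = -144210/307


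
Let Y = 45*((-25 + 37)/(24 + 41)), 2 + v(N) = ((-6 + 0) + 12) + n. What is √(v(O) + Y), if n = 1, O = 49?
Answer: √2249/13 ≈ 3.6480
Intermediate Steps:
v(N) = 5 (v(N) = -2 + (((-6 + 0) + 12) + 1) = -2 + ((-6 + 12) + 1) = -2 + (6 + 1) = -2 + 7 = 5)
Y = 108/13 (Y = 45*(12/65) = 108/13 ≈ 8.3077)
√(v(O) + Y) = √(5 + 108/13) = √(173/13) = √2249/13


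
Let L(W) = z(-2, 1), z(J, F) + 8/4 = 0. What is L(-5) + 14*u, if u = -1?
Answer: -16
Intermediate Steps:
z(J, F) = -2 (z(J, F) = -2 + 0 = -2)
L(W) = -2
L(-5) + 14*u = -2 + 14*(-1) = -2 - 14 = -16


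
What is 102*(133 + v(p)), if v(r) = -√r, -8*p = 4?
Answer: 13566 - 51*I*√2 ≈ 13566.0 - 72.125*I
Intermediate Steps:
p = -½ (p = -⅛*4 = -½ ≈ -0.50000)
102*(133 + v(p)) = 102*(133 - √(-½)) = 102*(133 - I*√2/2) = 13566 - 51*I*√2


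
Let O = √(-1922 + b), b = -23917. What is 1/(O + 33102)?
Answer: 1226/40584009 - I*√319/121752027 ≈ 3.0209e-5 - 1.467e-7*I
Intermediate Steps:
O = 9*I*√319 (O = √(-1922 - 23917) = √(-25839) = 9*I*√319 ≈ 160.75*I)
1/(O + 33102) = 1/(9*I*√319 + 33102) = 1/(33102 + 9*I*√319)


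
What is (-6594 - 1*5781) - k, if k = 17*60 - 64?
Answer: -13331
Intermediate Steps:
k = 956 (k = 1020 - 64 = 956)
(-6594 - 1*5781) - k = (-6594 - 1*5781) - 1*956 = (-6594 - 5781) - 956 = -12375 - 956 = -13331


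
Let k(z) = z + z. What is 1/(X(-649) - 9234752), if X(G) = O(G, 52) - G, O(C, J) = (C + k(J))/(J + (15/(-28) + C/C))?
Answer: -1469/13564912567 ≈ -1.0829e-7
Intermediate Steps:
k(z) = 2*z
O(C, J) = (C + 2*J)/(13/28 + J) (O(C, J) = (C + 2*J)/(J + (15/(-28) + C/C)) = (C + 2*J)/(J + (15*(-1/28) + 1)) = (C + 2*J)/(J + (-15/28 + 1)) = (C + 2*J)/(J + 13/28) = (C + 2*J)/(13/28 + J))
X(G) = 224/113 - 1441*G/1469 (X(G) = 28*(G + 2*52)/(13 + 28*52) - G = 28*(G + 104)/(13 + 1456) - G = 28*(104 + G)/1469 - G = 28*(1/1469)*(104 + G) - G = (224/113 + 28*G/1469) - G = 224/113 - 1441*G/1469)
1/(X(-649) - 9234752) = 1/((224/113 - 1441/1469*(-649)) - 9234752) = 1/((224/113 + 935209/1469) - 9234752) = 1/(938121/1469 - 9234752) = 1/(-13564912567/1469) = -1469/13564912567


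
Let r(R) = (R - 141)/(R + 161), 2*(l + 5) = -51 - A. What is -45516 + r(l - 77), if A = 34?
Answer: -3323199/73 ≈ -45523.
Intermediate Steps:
l = -95/2 (l = -5 + (-51 - 1*34)/2 = -5 + (-51 - 34)/2 = -5 + (½)*(-85) = -5 - 85/2 = -95/2 ≈ -47.500)
r(R) = (-141 + R)/(161 + R)
-45516 + r(l - 77) = -45516 + (-141 + (-95/2 - 77))/(161 + (-95/2 - 77)) = -45516 + (-141 - 249/2)/(161 - 249/2) = -45516 - 531/2/(73/2) = -45516 + (2/73)*(-531/2) = -45516 - 531/73 = -3323199/73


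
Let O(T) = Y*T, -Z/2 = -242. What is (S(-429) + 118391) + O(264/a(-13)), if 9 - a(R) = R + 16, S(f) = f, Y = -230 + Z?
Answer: 129138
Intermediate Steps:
Z = 484 (Z = -2*(-242) = 484)
Y = 254 (Y = -230 + 484 = 254)
a(R) = -7 - R (a(R) = 9 - (R + 16) = 9 - (16 + R) = 9 + (-16 - R) = -7 - R)
O(T) = 254*T
(S(-429) + 118391) + O(264/a(-13)) = (-429 + 118391) + 254*(264/(-7 - 1*(-13))) = 117962 + 254*(264/(-7 + 13)) = 117962 + 254*(264/6) = 117962 + 254*(264*(⅙)) = 117962 + 254*44 = 117962 + 11176 = 129138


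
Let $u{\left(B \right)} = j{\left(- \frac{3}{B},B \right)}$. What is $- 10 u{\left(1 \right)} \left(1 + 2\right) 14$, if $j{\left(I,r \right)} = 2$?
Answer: $-840$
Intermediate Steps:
$u{\left(B \right)} = 2$
$- 10 u{\left(1 \right)} \left(1 + 2\right) 14 = - 10 \cdot 2 \left(1 + 2\right) 14 = - 10 \cdot 2 \cdot 3 \cdot 14 = \left(-10\right) 6 \cdot 14 = \left(-60\right) 14 = -840$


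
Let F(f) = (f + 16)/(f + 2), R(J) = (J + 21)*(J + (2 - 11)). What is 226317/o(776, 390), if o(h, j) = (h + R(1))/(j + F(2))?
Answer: 59521371/400 ≈ 1.4880e+5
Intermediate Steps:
R(J) = (-9 + J)*(21 + J) (R(J) = (21 + J)*(J - 9) = (21 + J)*(-9 + J) = (-9 + J)*(21 + J))
F(f) = (16 + f)/(2 + f)
o(h, j) = (-176 + h)/(9/2 + j) (o(h, j) = (h + (-189 + 1² + 12*1))/(j + (16 + 2)/(2 + 2)) = (h + (-189 + 1 + 12))/(j + 18/4) = (h - 176)/(j + (¼)*18) = (-176 + h)/(j + 9/2) = (-176 + h)/(9/2 + j))
226317/o(776, 390) = 226317/((2*(-176 + 776)/(9 + 2*390))) = 226317/((2*600/(9 + 780))) = 226317/((2*600/789)) = 226317/((2*(1/789)*600)) = 226317/(400/263) = 226317*(263/400) = 59521371/400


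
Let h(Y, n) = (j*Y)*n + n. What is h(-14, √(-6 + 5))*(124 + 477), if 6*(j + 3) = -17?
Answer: 149048*I/3 ≈ 49683.0*I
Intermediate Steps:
j = -35/6 (j = -3 + (⅙)*(-17) = -3 - 17/6 = -35/6 ≈ -5.8333)
h(Y, n) = n - 35*Y*n/6 (h(Y, n) = (-35*Y/6)*n + n = -35*Y*n/6 + n = n - 35*Y*n/6)
h(-14, √(-6 + 5))*(124 + 477) = (√(-6 + 5)*(6 - 35*(-14))/6)*(124 + 477) = (√(-1)*(6 + 490)/6)*601 = ((⅙)*I*496)*601 = (248*I/3)*601 = 149048*I/3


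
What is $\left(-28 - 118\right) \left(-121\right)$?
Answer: $17666$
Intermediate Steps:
$\left(-28 - 118\right) \left(-121\right) = \left(-146\right) \left(-121\right) = 17666$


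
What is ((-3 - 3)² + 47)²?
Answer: 6889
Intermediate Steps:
((-3 - 3)² + 47)² = ((-6)² + 47)² = (36 + 47)² = 83² = 6889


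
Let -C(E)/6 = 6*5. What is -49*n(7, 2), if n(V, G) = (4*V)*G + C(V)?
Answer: 6076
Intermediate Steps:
C(E) = -180 (C(E) = -36*5 = -6*30 = -180)
n(V, G) = -180 + 4*G*V (n(V, G) = (4*V)*G - 180 = 4*G*V - 180 = -180 + 4*G*V)
-49*n(7, 2) = -49*(-180 + 4*2*7) = -49*(-180 + 56) = -49*(-124) = 6076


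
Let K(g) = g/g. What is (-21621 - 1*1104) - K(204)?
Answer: -22726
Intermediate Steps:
K(g) = 1
(-21621 - 1*1104) - K(204) = (-21621 - 1*1104) - 1*1 = (-21621 - 1104) - 1 = -22725 - 1 = -22726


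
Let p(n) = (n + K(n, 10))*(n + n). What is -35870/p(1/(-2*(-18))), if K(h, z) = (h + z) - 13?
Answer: 11621880/53 ≈ 2.1928e+5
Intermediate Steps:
K(h, z) = -13 + h + z
p(n) = 2*n*(-3 + 2*n) (p(n) = (n + (-13 + n + 10))*(n + n) = (n + (-3 + n))*(2*n) = (-3 + 2*n)*(2*n) = 2*n*(-3 + 2*n))
-35870/p(1/(-2*(-18))) = -35870*18/(-3 + 2/((-2*(-18)))) = -35870*18/(-3 + 2/36) = -35870*18/(-3 + 2*(1/36)) = -35870*18/(-3 + 1/18) = -35870/(2*(1/36)*(-53/18)) = -35870/(-53/324) = -35870*(-324/53) = 11621880/53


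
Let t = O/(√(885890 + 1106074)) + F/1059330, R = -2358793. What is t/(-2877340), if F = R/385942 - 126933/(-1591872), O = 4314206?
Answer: 41176752829/20807031865071304593920 - 165931*√39/975418260 ≈ -0.0010624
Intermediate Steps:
F = -617651292435/102395043904 (F = -2358793/385942 - 126933/(-1591872) = -2358793*1/385942 - 126933*(-1/1591872) = -2358793/385942 + 42311/530624 = -617651292435/102395043904 ≈ -6.0320)
t = -41176752829/7231342790588288 + 165931*√39/339 (t = 4314206/(√(885890 + 1106074)) - 617651292435/102395043904/1059330 = 4314206/(√1991964) - 617651292435/102395043904*1/1059330 = 4314206/((226*√39)) - 41176752829/7231342790588288 = 4314206*(√39/8814) - 41176752829/7231342790588288 = 165931*√39/339 - 41176752829/7231342790588288 = -41176752829/7231342790588288 + 165931*√39/339 ≈ 3056.8)
t/(-2877340) = (-41176752829/7231342790588288 + 165931*√39/339)/(-2877340) = (-41176752829/7231342790588288 + 165931*√39/339)*(-1/2877340) = 41176752829/20807031865071304593920 - 165931*√39/975418260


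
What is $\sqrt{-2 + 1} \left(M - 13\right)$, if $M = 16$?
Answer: $3 i \approx 3.0 i$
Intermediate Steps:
$\sqrt{-2 + 1} \left(M - 13\right) = \sqrt{-2 + 1} \left(16 - 13\right) = \sqrt{-1} \cdot 3 = i 3 = 3 i$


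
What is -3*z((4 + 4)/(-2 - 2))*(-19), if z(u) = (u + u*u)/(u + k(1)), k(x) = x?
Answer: -114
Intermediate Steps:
z(u) = (u + u²)/(1 + u) (z(u) = (u + u*u)/(u + 1) = (u + u²)/(1 + u))
-3*z((4 + 4)/(-2 - 2))*(-19) = -3*(4 + 4)/(-2 - 2)*(-19) = -24/(-4)*(-19) = -24*(-1)/4*(-19) = -3*(-2)*(-19) = 6*(-19) = -114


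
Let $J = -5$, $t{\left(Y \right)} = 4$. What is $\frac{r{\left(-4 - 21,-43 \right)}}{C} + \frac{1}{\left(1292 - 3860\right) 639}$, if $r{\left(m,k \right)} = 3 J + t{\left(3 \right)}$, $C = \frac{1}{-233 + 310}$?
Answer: $- \frac{1389886345}{1640952} \approx -847.0$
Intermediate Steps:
$C = \frac{1}{77} \approx 0.012987$
$r{\left(m,k \right)} = -11$ ($r{\left(m,k \right)} = 3 \left(-5\right) + 4 = -15 + 4 = -11$)
$\frac{r{\left(-4 - 21,-43 \right)}}{C} + \frac{1}{\left(1292 - 3860\right) 639} = - 11 \frac{1}{\frac{1}{77}} + \frac{1}{\left(1292 - 3860\right) 639} = \left(-11\right) 77 + \frac{1}{-2568} \cdot \frac{1}{639} = -847 - \frac{1}{1640952} = - \frac{1389886345}{1640952}$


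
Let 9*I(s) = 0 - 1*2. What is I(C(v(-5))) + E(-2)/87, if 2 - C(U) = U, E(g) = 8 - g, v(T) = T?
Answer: -28/261 ≈ -0.10728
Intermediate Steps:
C(U) = 2 - U
I(s) = -2/9 (I(s) = (0 - 1*2)/9 = (0 - 2)/9 = (⅑)*(-2) = -2/9)
I(C(v(-5))) + E(-2)/87 = -2/9 + (8 - 1*(-2))/87 = -2/9 + (8 + 2)/87 = -2/9 + (1/87)*10 = -2/9 + 10/87 = -28/261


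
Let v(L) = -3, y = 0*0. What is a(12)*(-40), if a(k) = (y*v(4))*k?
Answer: 0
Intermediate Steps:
y = 0
a(k) = 0 (a(k) = (0*(-3))*k = 0*k = 0)
a(12)*(-40) = 0*(-40) = 0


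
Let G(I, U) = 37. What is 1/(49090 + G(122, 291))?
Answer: 1/49127 ≈ 2.0355e-5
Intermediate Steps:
1/(49090 + G(122, 291)) = 1/(49090 + 37) = 1/49127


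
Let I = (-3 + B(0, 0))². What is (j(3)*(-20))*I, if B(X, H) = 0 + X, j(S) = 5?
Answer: -900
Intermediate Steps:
B(X, H) = X
I = 9 (I = (-3 + 0)² = (-3)² = 9)
(j(3)*(-20))*I = (5*(-20))*9 = -100*9 = -900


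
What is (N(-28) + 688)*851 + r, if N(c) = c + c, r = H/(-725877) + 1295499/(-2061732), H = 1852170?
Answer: 89432795954066665/166284870996 ≈ 5.3783e+5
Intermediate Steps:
r = -528783454007/166284870996 (r = 1852170/(-725877) + 1295499/(-2061732) = 1852170*(-1/725877) + 1295499*(-1/2061732) = -617390/241959 - 431833/687244 = -528783454007/166284870996 ≈ -3.1800)
N(c) = 2*c
(N(-28) + 688)*851 + r = (2*(-28) + 688)*851 - 528783454007/166284870996 = (-56 + 688)*851 - 528783454007/166284870996 = 632*851 - 528783454007/166284870996 = 537832 - 528783454007/166284870996 = 89432795954066665/166284870996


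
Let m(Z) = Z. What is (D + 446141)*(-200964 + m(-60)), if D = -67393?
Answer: -76137437952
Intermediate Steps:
(D + 446141)*(-200964 + m(-60)) = (-67393 + 446141)*(-200964 - 60) = 378748*(-201024) = -76137437952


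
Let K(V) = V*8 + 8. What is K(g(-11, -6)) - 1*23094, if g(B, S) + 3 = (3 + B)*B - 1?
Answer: -22414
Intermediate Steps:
g(B, S) = -4 + B*(3 + B) (g(B, S) = -3 + ((3 + B)*B - 1) = -3 + (B*(3 + B) - 1) = -3 + (-1 + B*(3 + B)) = -4 + B*(3 + B))
K(V) = 8 + 8*V (K(V) = 8*V + 8 = 8 + 8*V)
K(g(-11, -6)) - 1*23094 = (8 + 8*(-4 + (-11)**2 + 3*(-11))) - 1*23094 = (8 + 8*(-4 + 121 - 33)) - 23094 = (8 + 8*84) - 23094 = (8 + 672) - 23094 = 680 - 23094 = -22414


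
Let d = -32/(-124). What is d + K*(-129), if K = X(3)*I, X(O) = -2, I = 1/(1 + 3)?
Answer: 4015/62 ≈ 64.758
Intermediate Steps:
I = ¼ (I = 1/4 = ¼ ≈ 0.25000)
d = 8/31 (d = -32*(-1/124) = 8/31 ≈ 0.25806)
K = -½ (K = -2*¼ = -½ ≈ -0.50000)
d + K*(-129) = 8/31 - ½*(-129) = 8/31 + 129/2 = 4015/62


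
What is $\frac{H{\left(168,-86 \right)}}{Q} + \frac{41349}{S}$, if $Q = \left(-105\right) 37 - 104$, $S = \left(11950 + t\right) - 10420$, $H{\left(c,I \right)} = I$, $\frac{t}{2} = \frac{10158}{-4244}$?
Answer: $\frac{58380580469}{2151734413} \approx 27.132$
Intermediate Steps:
$t = - \frac{5079}{1061}$ ($t = 2 \frac{10158}{-4244} = 2 \cdot 10158 \left(- \frac{1}{4244}\right) = 2 \left(- \frac{5079}{2122}\right) = - \frac{5079}{1061} \approx -4.787$)
$S = \frac{1618251}{1061}$ ($S = \left(11950 - \frac{5079}{1061}\right) - 10420 = \frac{12673871}{1061} - 10420 = \frac{1618251}{1061} \approx 1525.2$)
$Q = -3989$ ($Q = -3885 - 104 = -3989$)
$\frac{H{\left(168,-86 \right)}}{Q} + \frac{41349}{S} = - \frac{86}{-3989} + \frac{41349}{\frac{1618251}{1061}} = \left(-86\right) \left(- \frac{1}{3989}\right) + 41349 \cdot \frac{1061}{1618251} = \frac{86}{3989} + \frac{14623763}{539417} = \frac{58380580469}{2151734413}$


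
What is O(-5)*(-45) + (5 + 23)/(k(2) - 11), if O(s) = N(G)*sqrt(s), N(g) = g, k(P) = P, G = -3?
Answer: -28/9 + 135*I*sqrt(5) ≈ -3.1111 + 301.87*I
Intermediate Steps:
O(s) = -3*sqrt(s)
O(-5)*(-45) + (5 + 23)/(k(2) - 11) = -3*I*sqrt(5)*(-45) + (5 + 23)/(2 - 11) = -3*I*sqrt(5)*(-45) + 28/(-9) = -3*I*sqrt(5)*(-45) + 28*(-1/9) = 135*I*sqrt(5) - 28/9 = -28/9 + 135*I*sqrt(5)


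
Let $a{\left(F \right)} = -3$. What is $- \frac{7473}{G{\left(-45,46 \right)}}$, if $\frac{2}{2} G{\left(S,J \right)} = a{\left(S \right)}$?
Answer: $2491$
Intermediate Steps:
$G{\left(S,J \right)} = -3$
$- \frac{7473}{G{\left(-45,46 \right)}} = - \frac{7473}{-3} = \left(-7473\right) \left(- \frac{1}{3}\right) = 2491$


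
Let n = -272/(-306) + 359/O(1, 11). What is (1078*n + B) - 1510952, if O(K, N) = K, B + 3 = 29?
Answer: -10106692/9 ≈ -1.1230e+6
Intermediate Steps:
B = 26 (B = -3 + 29 = 26)
n = 3239/9 (n = -272/(-306) + 359/1 = -272*(-1/306) + 359*1 = 8/9 + 359 = 3239/9 ≈ 359.89)
(1078*n + B) - 1510952 = (1078*(3239/9) + 26) - 1510952 = (3491642/9 + 26) - 1510952 = 3491876/9 - 1510952 = -10106692/9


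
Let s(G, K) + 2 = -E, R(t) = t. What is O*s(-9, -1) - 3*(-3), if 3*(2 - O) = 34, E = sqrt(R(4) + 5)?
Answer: 167/3 ≈ 55.667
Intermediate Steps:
E = 3 (E = sqrt(4 + 5) = sqrt(9) = 3)
O = -28/3 (O = 2 - 1/3*34 = 2 - 34/3 = -28/3 ≈ -9.3333)
s(G, K) = -5 (s(G, K) = -2 - 1*3 = -2 - 3 = -5)
O*s(-9, -1) - 3*(-3) = -28/3*(-5) - 3*(-3) = 140/3 + 9 = 167/3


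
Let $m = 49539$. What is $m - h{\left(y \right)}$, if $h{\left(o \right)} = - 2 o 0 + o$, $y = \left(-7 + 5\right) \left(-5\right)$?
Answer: $49529$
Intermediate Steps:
$y = 10$ ($y = \left(-2\right) \left(-5\right) = 10$)
$h{\left(o \right)} = o$ ($h{\left(o \right)} = 0 + o = o$)
$m - h{\left(y \right)} = 49539 - 10 = 49529$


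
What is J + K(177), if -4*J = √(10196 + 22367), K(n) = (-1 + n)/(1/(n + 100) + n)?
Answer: 24376/24515 - √32563/4 ≈ -44.119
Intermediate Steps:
K(n) = (-1 + n)/(n + 1/(100 + n)) (K(n) = (-1 + n)/(1/(100 + n) + n) = (-1 + n)/(n + 1/(100 + n)))
J = -√32563/4 (J = -√(10196 + 22367)/4 = -√32563/4 ≈ -45.113)
J + K(177) = -√32563/4 + (-100 + 177² + 99*177)/(1 + 177² + 100*177) = -√32563/4 + (-100 + 31329 + 17523)/(1 + 31329 + 17700) = -√32563/4 + 48752/49030 = -√32563/4 + (1/49030)*48752 = -√32563/4 + 24376/24515 = 24376/24515 - √32563/4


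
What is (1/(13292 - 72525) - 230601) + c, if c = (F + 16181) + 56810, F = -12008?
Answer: -10046982995/59233 ≈ -1.6962e+5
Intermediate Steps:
c = 60983 (c = (-12008 + 16181) + 56810 = 4173 + 56810 = 60983)
(1/(13292 - 72525) - 230601) + c = (1/(13292 - 72525) - 230601) + 60983 = (1/(-59233) - 230601) + 60983 = (-1/59233 - 230601) + 60983 = -13659189034/59233 + 60983 = -10046982995/59233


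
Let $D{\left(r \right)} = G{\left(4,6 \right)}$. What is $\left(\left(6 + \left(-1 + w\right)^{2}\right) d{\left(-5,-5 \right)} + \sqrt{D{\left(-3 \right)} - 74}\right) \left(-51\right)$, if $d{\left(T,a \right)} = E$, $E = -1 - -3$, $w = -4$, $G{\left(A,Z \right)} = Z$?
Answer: $-3162 - 102 i \sqrt{17} \approx -3162.0 - 420.56 i$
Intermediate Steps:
$D{\left(r \right)} = 6$
$E = 2$ ($E = -1 + 3 = 2$)
$d{\left(T,a \right)} = 2$
$\left(\left(6 + \left(-1 + w\right)^{2}\right) d{\left(-5,-5 \right)} + \sqrt{D{\left(-3 \right)} - 74}\right) \left(-51\right) = \left(\left(6 + \left(-1 - 4\right)^{2}\right) 2 + \sqrt{6 - 74}\right) \left(-51\right) = \left(\left(6 + \left(-5\right)^{2}\right) 2 + \sqrt{-68}\right) \left(-51\right) = \left(\left(6 + 25\right) 2 + 2 i \sqrt{17}\right) \left(-51\right) = \left(31 \cdot 2 + 2 i \sqrt{17}\right) \left(-51\right) = \left(62 + 2 i \sqrt{17}\right) \left(-51\right) = -3162 - 102 i \sqrt{17}$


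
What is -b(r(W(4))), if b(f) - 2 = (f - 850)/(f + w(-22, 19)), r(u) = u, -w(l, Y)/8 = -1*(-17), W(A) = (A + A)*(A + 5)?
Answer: -453/32 ≈ -14.156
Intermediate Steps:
W(A) = 2*A*(5 + A) (W(A) = (2*A)*(5 + A) = 2*A*(5 + A))
w(l, Y) = -136 (w(l, Y) = -(-8)*(-17) = -8*17 = -136)
b(f) = 2 + (-850 + f)/(-136 + f) (b(f) = 2 + (f - 850)/(f - 136) = 2 + (-850 + f)/(-136 + f))
-b(r(W(4))) = -3*(-374 + 2*4*(5 + 4))/(-136 + 2*4*(5 + 4)) = -3*(-374 + 2*4*9)/(-136 + 2*4*9) = -3*(-374 + 72)/(-136 + 72) = -3*(-302)/(-64) = -3*(-1)*(-302)/64 = -1*453/32 = -453/32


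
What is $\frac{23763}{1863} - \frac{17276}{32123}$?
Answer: $\frac{34816841}{2849769} \approx 12.217$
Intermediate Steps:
$\frac{23763}{1863} - \frac{17276}{32123} = 23763 \cdot \frac{1}{1863} - \frac{2468}{4589} = \frac{7921}{621} - \frac{2468}{4589} = \frac{34816841}{2849769}$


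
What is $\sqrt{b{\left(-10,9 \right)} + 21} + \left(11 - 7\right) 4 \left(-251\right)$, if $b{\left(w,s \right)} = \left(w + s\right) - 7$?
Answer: $-4016 + \sqrt{13} \approx -4012.4$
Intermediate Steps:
$b{\left(w,s \right)} = -7 + s + w$ ($b{\left(w,s \right)} = \left(s + w\right) - 7 = -7 + s + w$)
$\sqrt{b{\left(-10,9 \right)} + 21} + \left(11 - 7\right) 4 \left(-251\right) = \sqrt{\left(-7 + 9 - 10\right) + 21} + \left(11 - 7\right) 4 \left(-251\right) = \sqrt{-8 + 21} + 4 \cdot 4 \left(-251\right) = \sqrt{13} + 16 \left(-251\right) = \sqrt{13} - 4016 = -4016 + \sqrt{13}$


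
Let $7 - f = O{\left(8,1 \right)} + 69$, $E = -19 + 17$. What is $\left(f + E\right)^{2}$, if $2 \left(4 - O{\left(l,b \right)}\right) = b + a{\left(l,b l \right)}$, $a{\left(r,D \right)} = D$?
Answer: $\frac{16129}{4} \approx 4032.3$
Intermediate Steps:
$E = -2$
$O{\left(l,b \right)} = 4 - \frac{b}{2} - \frac{b l}{2}$ ($O{\left(l,b \right)} = 4 - \frac{b + b l}{2} = 4 - \left(\frac{b}{2} + \frac{b l}{2}\right) = 4 - \frac{b}{2} - \frac{b l}{2}$)
$f = - \frac{123}{2}$ ($f = 7 - \left(\left(4 - \frac{1}{2} - \frac{1}{2} \cdot 8\right) + 69\right) = 7 - \left(\left(4 - \frac{1}{2} - 4\right) + 69\right) = 7 - \left(- \frac{1}{2} + 69\right) = 7 - \frac{137}{2} = - \frac{123}{2} \approx -61.5$)
$\left(f + E\right)^{2} = \left(- \frac{123}{2} - 2\right)^{2} = \left(- \frac{127}{2}\right)^{2} = \frac{16129}{4}$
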